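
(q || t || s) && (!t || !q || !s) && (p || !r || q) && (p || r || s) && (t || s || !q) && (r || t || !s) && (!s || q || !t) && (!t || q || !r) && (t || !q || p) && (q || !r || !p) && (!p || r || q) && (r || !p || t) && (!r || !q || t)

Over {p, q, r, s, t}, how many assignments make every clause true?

3

There are 2^5 = 32 truth assignments over (p, q, r, s, t).
Split on r. With r = true, the clauses containing r are satisfied and !r drops from the rest; 2 of the 2^4 = 16 assignments to the other variables satisfy what remains.
With r = false, by the same count on the reduced clause set, 1 assignment works.
(One model: p=F, q=T, r=T, s=F, t=T.)
Total: 2 + 1 = 3.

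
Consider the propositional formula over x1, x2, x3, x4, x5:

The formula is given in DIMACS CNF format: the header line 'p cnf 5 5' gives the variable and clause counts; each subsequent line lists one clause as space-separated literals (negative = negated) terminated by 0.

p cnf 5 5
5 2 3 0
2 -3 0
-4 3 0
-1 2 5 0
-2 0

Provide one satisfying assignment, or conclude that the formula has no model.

(¬x2) alone gives x2 = False.
(¬x3) alone gives x3 = False.
(x5) alone gives x5 = True.
(¬x4) alone gives x4 = False.
Every clause is now satisfied; x1 is unconstrained.

x1 ↦ True; x2 ↦ False; x3 ↦ False; x4 ↦ False; x5 ↦ True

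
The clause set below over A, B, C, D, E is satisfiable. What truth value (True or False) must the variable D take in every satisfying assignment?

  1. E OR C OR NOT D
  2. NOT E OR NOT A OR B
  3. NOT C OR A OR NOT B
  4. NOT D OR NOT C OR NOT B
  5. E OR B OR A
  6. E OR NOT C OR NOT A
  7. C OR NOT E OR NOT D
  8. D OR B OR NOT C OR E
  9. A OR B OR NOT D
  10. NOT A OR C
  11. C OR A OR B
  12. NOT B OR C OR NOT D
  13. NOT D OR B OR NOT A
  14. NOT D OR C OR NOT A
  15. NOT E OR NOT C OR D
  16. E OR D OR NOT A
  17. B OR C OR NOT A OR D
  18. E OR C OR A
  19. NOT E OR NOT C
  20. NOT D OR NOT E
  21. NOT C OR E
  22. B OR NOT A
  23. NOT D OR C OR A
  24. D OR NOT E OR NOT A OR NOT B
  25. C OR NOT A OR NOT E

Suppose D = true.
The clause (NOT E) is unit, so E = false.
The clause (C) is unit, so C = true.
Now (NOT C) is unsatisfied and unit — conflict.
So every satisfying assignment has D = False.

False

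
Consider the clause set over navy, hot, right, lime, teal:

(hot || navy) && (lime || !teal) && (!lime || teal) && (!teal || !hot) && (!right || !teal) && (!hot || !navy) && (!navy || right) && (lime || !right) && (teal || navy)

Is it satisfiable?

Branch on hot: set hot = true.
From the singleton clause (!teal), teal = false.
From the singleton clause (!lime), lime = false.
From the singleton clause (!navy), navy = false.
But (navy) is also a unit clause — contradiction.
So hot must be the other value — set hot = false.
From the singleton clause (navy), navy = true.
From the singleton clause (right), right = true.
From the singleton clause (!teal), teal = false.
From the singleton clause (!lime), lime = false.
But (lime) is also a unit clause — contradiction.
Either choice for hot ends in contradiction.
No assignment satisfies every clause.

Unsatisfiable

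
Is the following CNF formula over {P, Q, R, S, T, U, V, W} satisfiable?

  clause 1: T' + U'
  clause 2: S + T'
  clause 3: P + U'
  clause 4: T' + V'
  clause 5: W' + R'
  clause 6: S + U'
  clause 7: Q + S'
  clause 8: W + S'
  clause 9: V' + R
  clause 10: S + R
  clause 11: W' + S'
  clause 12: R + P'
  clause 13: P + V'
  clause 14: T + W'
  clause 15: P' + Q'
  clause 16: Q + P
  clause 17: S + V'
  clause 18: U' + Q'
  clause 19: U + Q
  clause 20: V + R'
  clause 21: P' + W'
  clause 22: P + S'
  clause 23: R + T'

Branch on T: set T = 0.
The clause (W') is unit, so W = 0.
The clause (S') is unit, so S = 0.
The clause (U') is unit, so U = 0.
The clause (R) is unit, so R = 1.
The clause (V') is unit, so V = 0.
That conflicts with the unit clause (V).
So T must be the other value — set T = 1.
The clause (U') is unit, so U = 0.
The clause (S) is unit, so S = 1.
The clause (V') is unit, so V = 0.
The clause (Q) is unit, so Q = 1.
The clause (W) is unit, so W = 1.
That conflicts with the unit clause (W').
Either choice for T ends in contradiction.
No assignment satisfies every clause.

No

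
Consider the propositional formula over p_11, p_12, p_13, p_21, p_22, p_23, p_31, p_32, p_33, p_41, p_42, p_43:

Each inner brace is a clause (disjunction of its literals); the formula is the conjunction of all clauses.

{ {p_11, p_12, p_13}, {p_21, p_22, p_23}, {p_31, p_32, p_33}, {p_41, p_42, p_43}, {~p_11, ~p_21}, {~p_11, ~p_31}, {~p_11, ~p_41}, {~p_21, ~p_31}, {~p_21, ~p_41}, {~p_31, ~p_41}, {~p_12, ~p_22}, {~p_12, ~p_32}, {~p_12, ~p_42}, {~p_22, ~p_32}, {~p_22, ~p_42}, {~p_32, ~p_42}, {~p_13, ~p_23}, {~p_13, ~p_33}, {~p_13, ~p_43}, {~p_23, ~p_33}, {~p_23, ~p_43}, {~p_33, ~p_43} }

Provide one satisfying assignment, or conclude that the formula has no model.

UNSATISFIABLE

Branch on p_11: set p_11 = 0.
Branch on p_12: set p_12 = 1.
From the singleton clause (~p_22), p_22 = 0.
From the singleton clause (~p_32), p_32 = 0.
From the singleton clause (~p_42), p_42 = 0.
Branch on p_21: set p_21 = 1.
From the singleton clause (~p_31), p_31 = 0.
From the singleton clause (p_33), p_33 = 1.
From the singleton clause (~p_41), p_41 = 0.
From the singleton clause (p_43), p_43 = 1.
But (~p_43) is also a unit clause — contradiction.
That branch fails; take p_21 = 0 instead.
From the singleton clause (p_23), p_23 = 1.
From the singleton clause (~p_13), p_13 = 0.
From the singleton clause (~p_33), p_33 = 0.
From the singleton clause (p_31), p_31 = 1.
From the singleton clause (~p_41), p_41 = 0.
From the singleton clause (p_43), p_43 = 1.
But (~p_43) is also a unit clause — contradiction.
Both values of p_21 lead to a conflict.
That branch fails; take p_12 = 0 instead.
From the singleton clause (p_13), p_13 = 1.
From the singleton clause (~p_23), p_23 = 0.
From the singleton clause (~p_33), p_33 = 0.
From the singleton clause (~p_43), p_43 = 0.
Branch on p_21: set p_21 = 1.
From the singleton clause (~p_31), p_31 = 0.
From the singleton clause (p_32), p_32 = 1.
From the singleton clause (~p_41), p_41 = 0.
From the singleton clause (p_42), p_42 = 1.
But (~p_42) is also a unit clause — contradiction.
That branch fails; take p_21 = 0 instead.
From the singleton clause (p_22), p_22 = 1.
From the singleton clause (~p_32), p_32 = 0.
From the singleton clause (p_31), p_31 = 1.
From the singleton clause (~p_41), p_41 = 0.
From the singleton clause (p_42), p_42 = 1.
But (~p_42) is also a unit clause — contradiction.
Both values of p_21 lead to a conflict.
Both values of p_12 lead to a conflict.
That branch fails; take p_11 = 1 instead.
From the singleton clause (~p_21), p_21 = 0.
From the singleton clause (~p_31), p_31 = 0.
From the singleton clause (~p_41), p_41 = 0.
Branch on p_22: set p_22 = 1.
From the singleton clause (~p_12), p_12 = 0.
From the singleton clause (~p_32), p_32 = 0.
From the singleton clause (p_33), p_33 = 1.
From the singleton clause (~p_42), p_42 = 0.
From the singleton clause (p_43), p_43 = 1.
But (~p_43) is also a unit clause — contradiction.
That branch fails; take p_22 = 0 instead.
From the singleton clause (p_23), p_23 = 1.
From the singleton clause (~p_13), p_13 = 0.
From the singleton clause (~p_33), p_33 = 0.
From the singleton clause (p_32), p_32 = 1.
From the singleton clause (~p_12), p_12 = 0.
From the singleton clause (~p_42), p_42 = 0.
From the singleton clause (p_43), p_43 = 1.
But (~p_43) is also a unit clause — contradiction.
Both values of p_22 lead to a conflict.
Both values of p_11 lead to a conflict.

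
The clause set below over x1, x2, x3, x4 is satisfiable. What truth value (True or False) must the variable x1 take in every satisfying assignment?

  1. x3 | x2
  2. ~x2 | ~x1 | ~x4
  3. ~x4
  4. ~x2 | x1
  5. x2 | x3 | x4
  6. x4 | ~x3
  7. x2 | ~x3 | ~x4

Suppose x1 = 0.
Unit clause (~x4) forces x4 = 0.
Unit clause (~x2) forces x2 = 0.
Unit clause (x3) forces x3 = 1.
Now (~x3) is unsatisfied and unit — conflict.
So every satisfying assignment has x1 = True.

True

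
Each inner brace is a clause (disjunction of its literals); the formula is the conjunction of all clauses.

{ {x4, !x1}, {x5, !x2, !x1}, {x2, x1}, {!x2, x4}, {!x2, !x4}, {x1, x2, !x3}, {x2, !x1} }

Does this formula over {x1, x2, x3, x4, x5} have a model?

No, unsatisfiable

Try x4 = true.
Unit clause (!x2) forces x2 = false.
Unit clause (x1) forces x1 = true.
But (!x1) is also a unit clause — contradiction.
Undo x4 and try x4 = false.
Unit clause (!x1) forces x1 = false.
Unit clause (x2) forces x2 = true.
But (!x2) is also a unit clause — contradiction.
Both values of x4 lead to a conflict.
No assignment satisfies every clause.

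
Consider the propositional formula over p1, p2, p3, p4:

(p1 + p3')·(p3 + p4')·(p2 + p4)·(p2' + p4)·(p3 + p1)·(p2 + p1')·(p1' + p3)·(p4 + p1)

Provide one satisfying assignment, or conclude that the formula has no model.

p1: 1,  p2: 1,  p3: 1,  p4: 1

Case p1 = 1:
From the singleton clause (p2), p2 = 1.
From the singleton clause (p4), p4 = 1.
From the singleton clause (p3), p3 = 1.
This assignment satisfies each clause.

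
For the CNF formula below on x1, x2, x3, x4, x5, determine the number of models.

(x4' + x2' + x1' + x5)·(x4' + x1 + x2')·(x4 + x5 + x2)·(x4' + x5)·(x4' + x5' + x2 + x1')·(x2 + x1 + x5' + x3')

14

There are 2^5 = 32 truth assignments over (x1, x2, x3, x4, x5).
Split on x4. With x4 = 1, the clauses containing x4 are satisfied and x4' drops from the rest; 3 of the 2^4 = 16 assignments to the other variables satisfy what remains.
With x4 = 0, by the same count on the reduced clause set, 11 assignments work.
(One model: x1=F, x2=F, x3=F, x4=F, x5=T.)
Total: 3 + 11 = 14.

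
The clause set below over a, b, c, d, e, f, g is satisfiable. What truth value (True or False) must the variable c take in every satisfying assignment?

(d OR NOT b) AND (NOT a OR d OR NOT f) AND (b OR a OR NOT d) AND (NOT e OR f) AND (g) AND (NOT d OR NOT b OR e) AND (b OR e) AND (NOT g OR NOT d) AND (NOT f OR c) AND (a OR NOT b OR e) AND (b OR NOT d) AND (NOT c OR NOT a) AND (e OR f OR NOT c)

Suppose c = false.
The clause (g) is unit, so g = true.
The clause (NOT d) is unit, so d = false.
The clause (NOT b) is unit, so b = false.
The clause (e) is unit, so e = true.
The clause (f) is unit, so f = true.
But (NOT f) is also a unit clause — contradiction.
So every satisfying assignment has c = True.

True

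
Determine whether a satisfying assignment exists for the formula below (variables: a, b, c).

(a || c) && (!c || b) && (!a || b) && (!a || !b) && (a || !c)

Suppose a = true.
(b) alone gives b = true.
That conflicts with the unit clause (!b).
Undo a and try a = false.
(c) alone gives c = true.
That conflicts with the unit clause (!c).
Both values of a lead to a conflict.
No assignment satisfies every clause.

No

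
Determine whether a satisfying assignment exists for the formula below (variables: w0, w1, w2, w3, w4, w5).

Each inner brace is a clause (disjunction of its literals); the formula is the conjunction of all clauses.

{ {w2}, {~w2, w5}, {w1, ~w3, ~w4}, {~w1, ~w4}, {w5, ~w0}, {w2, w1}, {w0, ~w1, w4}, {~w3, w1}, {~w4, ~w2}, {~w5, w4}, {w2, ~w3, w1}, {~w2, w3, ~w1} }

Unsatisfiable

From the singleton clause (w2), w2 = 1.
From the singleton clause (w5), w5 = 1.
From the singleton clause (~w4), w4 = 0.
That conflicts with the unit clause (w4).
No assignment satisfies every clause.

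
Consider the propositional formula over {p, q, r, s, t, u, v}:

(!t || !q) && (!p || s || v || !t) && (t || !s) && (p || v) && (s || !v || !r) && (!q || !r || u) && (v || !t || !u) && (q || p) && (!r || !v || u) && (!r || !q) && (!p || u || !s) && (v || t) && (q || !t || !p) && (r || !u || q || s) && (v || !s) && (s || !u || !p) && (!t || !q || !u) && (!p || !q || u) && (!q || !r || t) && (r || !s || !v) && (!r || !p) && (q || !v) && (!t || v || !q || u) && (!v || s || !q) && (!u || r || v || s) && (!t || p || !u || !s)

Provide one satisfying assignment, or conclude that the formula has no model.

Suppose t = false.
From the singleton clause (!s), s = false.
From the singleton clause (v), v = true.
From the singleton clause (!r), r = false.
From the singleton clause (q), q = true.
Now (!q) is unsatisfied and unit — conflict.
So t must be the other value — set t = true.
From the singleton clause (!q), q = false.
From the singleton clause (p), p = true.
Now (!p) is unsatisfied and unit — conflict.
Either choice for t ends in contradiction.

UNSATISFIABLE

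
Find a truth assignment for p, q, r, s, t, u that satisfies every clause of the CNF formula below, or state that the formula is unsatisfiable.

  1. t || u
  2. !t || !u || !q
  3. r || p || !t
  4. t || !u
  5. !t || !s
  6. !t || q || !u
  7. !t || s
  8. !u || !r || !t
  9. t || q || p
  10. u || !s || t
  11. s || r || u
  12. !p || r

UNSATISFIABLE

Branch on t: set t = true.
From the singleton clause (!s), s = false.
That conflicts with the unit clause (s).
That branch fails; take t = false instead.
From the singleton clause (u), u = true.
That conflicts with the unit clause (!u).
Either choice for t ends in contradiction.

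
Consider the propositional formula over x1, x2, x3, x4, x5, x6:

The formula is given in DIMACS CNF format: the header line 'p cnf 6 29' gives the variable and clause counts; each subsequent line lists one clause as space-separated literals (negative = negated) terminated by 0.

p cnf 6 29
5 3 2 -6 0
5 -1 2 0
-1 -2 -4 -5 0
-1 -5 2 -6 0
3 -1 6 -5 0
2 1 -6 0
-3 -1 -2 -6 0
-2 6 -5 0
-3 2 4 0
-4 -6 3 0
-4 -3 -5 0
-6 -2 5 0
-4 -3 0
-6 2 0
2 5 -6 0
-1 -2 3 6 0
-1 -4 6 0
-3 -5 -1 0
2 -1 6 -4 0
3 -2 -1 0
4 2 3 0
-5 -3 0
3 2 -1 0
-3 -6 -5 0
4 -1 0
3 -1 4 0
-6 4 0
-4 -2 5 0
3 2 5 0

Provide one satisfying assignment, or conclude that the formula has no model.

x1: False; x2: False; x3: False; x4: True; x5: True; x6: False

Case x4 = True:
The clause (¬x3) is unit, so x3 = False.
The clause (¬x6) is unit, so x6 = False.
The clause (¬x1) is unit, so x1 = False.
Case x2 = False:
The clause (x5) is unit, so x5 = True.
This assignment satisfies each clause.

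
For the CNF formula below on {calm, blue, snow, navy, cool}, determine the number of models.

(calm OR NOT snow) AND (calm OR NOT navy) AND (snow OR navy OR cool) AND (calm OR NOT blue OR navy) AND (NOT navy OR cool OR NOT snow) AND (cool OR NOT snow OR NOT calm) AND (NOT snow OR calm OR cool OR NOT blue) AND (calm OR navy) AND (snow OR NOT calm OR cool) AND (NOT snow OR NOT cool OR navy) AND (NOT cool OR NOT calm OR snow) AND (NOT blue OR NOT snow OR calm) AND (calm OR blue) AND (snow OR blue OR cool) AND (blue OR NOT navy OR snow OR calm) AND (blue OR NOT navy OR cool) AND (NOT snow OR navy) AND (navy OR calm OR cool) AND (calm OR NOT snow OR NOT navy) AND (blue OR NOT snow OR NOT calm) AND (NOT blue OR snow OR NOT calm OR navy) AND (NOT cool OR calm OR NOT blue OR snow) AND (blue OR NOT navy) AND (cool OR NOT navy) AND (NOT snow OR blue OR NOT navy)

There are 2^5 = 32 truth assignments over (calm, blue, snow, navy, cool).
Split on cool. With cool = true, the clauses containing cool are satisfied and NOT cool drops from the rest; 1 of the 2^4 = 16 assignments to the other variables satisfy what remains.
With cool = false, by the same count on the reduced clause set, 0 assignments work.
(One model: calm=T, blue=T, snow=T, navy=T, cool=T.)
Total: 1 + 0 = 1.

1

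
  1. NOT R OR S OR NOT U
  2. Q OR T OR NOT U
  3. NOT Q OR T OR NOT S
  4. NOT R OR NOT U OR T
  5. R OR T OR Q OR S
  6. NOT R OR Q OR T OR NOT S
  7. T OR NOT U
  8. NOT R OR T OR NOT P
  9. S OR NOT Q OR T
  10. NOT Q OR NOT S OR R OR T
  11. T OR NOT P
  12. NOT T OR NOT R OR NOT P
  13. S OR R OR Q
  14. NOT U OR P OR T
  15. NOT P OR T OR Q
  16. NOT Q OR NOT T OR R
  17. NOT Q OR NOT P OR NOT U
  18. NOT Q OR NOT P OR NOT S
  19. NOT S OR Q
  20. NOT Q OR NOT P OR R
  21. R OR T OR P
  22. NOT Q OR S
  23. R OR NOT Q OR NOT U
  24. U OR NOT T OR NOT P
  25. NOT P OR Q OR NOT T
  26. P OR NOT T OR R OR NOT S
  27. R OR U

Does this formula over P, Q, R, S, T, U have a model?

Yes

Try T = true.
Try R = true.
The clause (NOT P) is unit, so P = false.
Try S = true.
The clause (Q) is unit, so Q = true.
All clauses hold; U can take either value.
A satisfying assignment: P: false,  Q: true,  R: true,  S: true,  T: true,  U: false.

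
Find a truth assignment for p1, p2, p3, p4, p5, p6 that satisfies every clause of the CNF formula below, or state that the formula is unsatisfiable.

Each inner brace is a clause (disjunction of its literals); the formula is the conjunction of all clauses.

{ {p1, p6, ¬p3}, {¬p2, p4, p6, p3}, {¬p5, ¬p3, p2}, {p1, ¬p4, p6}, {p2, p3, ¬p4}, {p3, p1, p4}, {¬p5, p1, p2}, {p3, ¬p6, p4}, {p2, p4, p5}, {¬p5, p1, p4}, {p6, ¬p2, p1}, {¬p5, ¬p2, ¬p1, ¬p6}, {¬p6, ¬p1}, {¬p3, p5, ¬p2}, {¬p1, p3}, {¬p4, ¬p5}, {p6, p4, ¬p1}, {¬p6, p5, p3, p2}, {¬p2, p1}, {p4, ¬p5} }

Suppose p6 = False.
Suppose p1 = True.
From the singleton clause (p3), p3 = True.
From the singleton clause (p4), p4 = True.
From the singleton clause (¬p5), p5 = False.
From the singleton clause (¬p2), p2 = False.
All clauses are satisfied.

p1=True; p2=False; p3=True; p4=True; p5=False; p6=False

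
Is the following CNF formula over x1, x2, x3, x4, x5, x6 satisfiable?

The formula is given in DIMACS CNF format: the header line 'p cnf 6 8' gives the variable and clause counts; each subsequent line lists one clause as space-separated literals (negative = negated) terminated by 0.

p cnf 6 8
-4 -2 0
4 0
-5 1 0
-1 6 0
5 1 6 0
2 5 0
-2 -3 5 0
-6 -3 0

(x4) alone gives x4 = True.
(¬x2) alone gives x2 = False.
(x5) alone gives x5 = True.
(x1) alone gives x1 = True.
(x6) alone gives x6 = True.
(¬x3) alone gives x3 = False.
Every clause now holds.
A satisfying assignment: x1: True,  x2: False,  x3: False,  x4: True,  x5: True,  x6: True.

Satisfiable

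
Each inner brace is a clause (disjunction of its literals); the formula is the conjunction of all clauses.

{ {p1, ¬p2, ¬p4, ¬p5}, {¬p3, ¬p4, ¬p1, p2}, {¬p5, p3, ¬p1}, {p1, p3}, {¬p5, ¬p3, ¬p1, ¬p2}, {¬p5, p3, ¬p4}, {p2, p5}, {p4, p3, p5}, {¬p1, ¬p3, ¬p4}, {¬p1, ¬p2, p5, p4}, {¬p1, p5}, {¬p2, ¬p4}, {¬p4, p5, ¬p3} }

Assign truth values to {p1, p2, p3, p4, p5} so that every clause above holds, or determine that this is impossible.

Branch on p1: set p1 = False.
The clause (p3) is unit, so p3 = True.
Branch on p2: set p2 = True.
The clause (¬p4) is unit, so p4 = False.
No clause remains; p5 is free.

p1 ↦ False; p2 ↦ True; p3 ↦ True; p4 ↦ False; p5 ↦ True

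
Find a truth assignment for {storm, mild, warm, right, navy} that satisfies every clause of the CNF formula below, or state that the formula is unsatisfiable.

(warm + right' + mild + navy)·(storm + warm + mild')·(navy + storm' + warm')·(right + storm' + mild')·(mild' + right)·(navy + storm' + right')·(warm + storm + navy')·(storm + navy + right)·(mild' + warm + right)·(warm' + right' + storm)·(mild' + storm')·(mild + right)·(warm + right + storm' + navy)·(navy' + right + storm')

Suppose mild = 0.
The clause (right) is unit, so right = 1.
Suppose warm = 1.
The clause (storm) is unit, so storm = 1.
The clause (navy) is unit, so navy = 1.
This assignment satisfies each clause.

storm=1; mild=0; warm=1; right=1; navy=1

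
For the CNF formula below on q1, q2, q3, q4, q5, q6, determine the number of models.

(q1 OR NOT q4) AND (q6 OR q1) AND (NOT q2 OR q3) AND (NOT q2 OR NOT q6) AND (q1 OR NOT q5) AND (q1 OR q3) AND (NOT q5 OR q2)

13

There are 2^6 = 64 truth assignments over (q1, q2, q3, q4, q5, q6).
Split on q2. With q2 = true, the clauses containing q2 are satisfied and NOT q2 drops from the rest; 4 of the 2^5 = 32 assignments to the other variables satisfy what remains.
With q2 = false, by the same count on the reduced clause set, 9 assignments work.
(One model: q1=F, q2=F, q3=T, q4=F, q5=F, q6=T.)
Total: 4 + 9 = 13.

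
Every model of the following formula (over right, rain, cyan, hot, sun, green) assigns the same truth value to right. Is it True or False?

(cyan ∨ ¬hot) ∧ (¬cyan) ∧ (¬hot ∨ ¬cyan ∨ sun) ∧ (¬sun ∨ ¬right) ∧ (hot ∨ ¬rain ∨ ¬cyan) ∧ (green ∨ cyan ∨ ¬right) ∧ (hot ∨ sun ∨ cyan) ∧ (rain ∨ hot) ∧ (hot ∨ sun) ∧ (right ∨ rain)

Suppose right = True.
From the singleton clause (¬cyan), cyan = False.
From the singleton clause (¬hot), hot = False.
From the singleton clause (¬sun), sun = False.
Now (sun) is unsatisfied and unit — conflict.
So every satisfying assignment has right = False.

False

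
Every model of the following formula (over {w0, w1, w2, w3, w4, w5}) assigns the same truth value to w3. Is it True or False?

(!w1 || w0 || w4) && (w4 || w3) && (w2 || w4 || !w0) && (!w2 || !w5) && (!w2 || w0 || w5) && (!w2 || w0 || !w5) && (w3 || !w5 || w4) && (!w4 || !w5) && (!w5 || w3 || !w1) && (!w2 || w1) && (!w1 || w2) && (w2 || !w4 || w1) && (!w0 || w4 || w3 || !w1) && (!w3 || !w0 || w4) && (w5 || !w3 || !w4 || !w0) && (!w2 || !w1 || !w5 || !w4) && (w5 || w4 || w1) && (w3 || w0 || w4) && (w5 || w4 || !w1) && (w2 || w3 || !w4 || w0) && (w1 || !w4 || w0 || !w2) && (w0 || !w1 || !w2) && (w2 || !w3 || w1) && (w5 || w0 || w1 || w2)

Suppose w3 = true.
Case w2 = false:
Unit clause (!w1) forces w1 = false.
That conflicts with the unit clause (w1).
That branch fails; take w2 = true instead.
Unit clause (!w5) forces w5 = false.
Unit clause (w0) forces w0 = true.
Unit clause (w1) forces w1 = true.
Unit clause (w4) forces w4 = true.
That conflicts with the unit clause (!w4).
Neither w2 = true nor w2 = false works.
So every satisfying assignment has w3 = False.

False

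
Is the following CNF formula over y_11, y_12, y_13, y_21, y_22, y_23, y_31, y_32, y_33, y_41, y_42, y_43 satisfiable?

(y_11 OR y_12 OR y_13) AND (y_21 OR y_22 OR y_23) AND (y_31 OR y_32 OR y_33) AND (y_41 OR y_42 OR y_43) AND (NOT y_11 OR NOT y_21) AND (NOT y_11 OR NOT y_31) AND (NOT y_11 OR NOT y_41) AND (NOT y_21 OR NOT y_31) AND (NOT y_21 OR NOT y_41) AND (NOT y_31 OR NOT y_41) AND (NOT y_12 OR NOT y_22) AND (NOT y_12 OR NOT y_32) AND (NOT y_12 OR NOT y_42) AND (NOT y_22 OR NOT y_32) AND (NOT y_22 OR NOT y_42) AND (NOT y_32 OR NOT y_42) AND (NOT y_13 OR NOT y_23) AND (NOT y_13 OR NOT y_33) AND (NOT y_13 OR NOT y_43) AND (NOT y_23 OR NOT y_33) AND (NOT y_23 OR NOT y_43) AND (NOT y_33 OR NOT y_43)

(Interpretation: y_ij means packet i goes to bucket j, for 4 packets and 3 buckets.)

No

Branch on y_11: set y_11 = false.
Branch on y_12: set y_12 = true.
(NOT y_22) alone gives y_22 = false.
(NOT y_32) alone gives y_32 = false.
(NOT y_42) alone gives y_42 = false.
Branch on y_21: set y_21 = true.
(NOT y_31) alone gives y_31 = false.
(y_33) alone gives y_33 = true.
(NOT y_41) alone gives y_41 = false.
(y_43) alone gives y_43 = true.
Now (NOT y_43) is unsatisfied and unit — conflict.
Undo y_21 and try y_21 = false.
(y_23) alone gives y_23 = true.
(NOT y_13) alone gives y_13 = false.
(NOT y_33) alone gives y_33 = false.
(y_31) alone gives y_31 = true.
(NOT y_41) alone gives y_41 = false.
(y_43) alone gives y_43 = true.
Now (NOT y_43) is unsatisfied and unit — conflict.
Either choice for y_21 ends in contradiction.
Undo y_12 and try y_12 = false.
(y_13) alone gives y_13 = true.
(NOT y_23) alone gives y_23 = false.
(NOT y_33) alone gives y_33 = false.
(NOT y_43) alone gives y_43 = false.
Branch on y_21: set y_21 = true.
(NOT y_31) alone gives y_31 = false.
(y_32) alone gives y_32 = true.
(NOT y_41) alone gives y_41 = false.
(y_42) alone gives y_42 = true.
Now (NOT y_42) is unsatisfied and unit — conflict.
Undo y_21 and try y_21 = false.
(y_22) alone gives y_22 = true.
(NOT y_32) alone gives y_32 = false.
(y_31) alone gives y_31 = true.
(NOT y_41) alone gives y_41 = false.
(y_42) alone gives y_42 = true.
Now (NOT y_42) is unsatisfied and unit — conflict.
Either choice for y_21 ends in contradiction.
Either choice for y_12 ends in contradiction.
Undo y_11 and try y_11 = true.
(NOT y_21) alone gives y_21 = false.
(NOT y_31) alone gives y_31 = false.
(NOT y_41) alone gives y_41 = false.
Branch on y_22: set y_22 = true.
(NOT y_12) alone gives y_12 = false.
(NOT y_32) alone gives y_32 = false.
(y_33) alone gives y_33 = true.
(NOT y_42) alone gives y_42 = false.
(y_43) alone gives y_43 = true.
Now (NOT y_43) is unsatisfied and unit — conflict.
Undo y_22 and try y_22 = false.
(y_23) alone gives y_23 = true.
(NOT y_13) alone gives y_13 = false.
(NOT y_33) alone gives y_33 = false.
(y_32) alone gives y_32 = true.
(NOT y_12) alone gives y_12 = false.
(NOT y_42) alone gives y_42 = false.
(y_43) alone gives y_43 = true.
Now (NOT y_43) is unsatisfied and unit — conflict.
Either choice for y_22 ends in contradiction.
Either choice for y_11 ends in contradiction.
No assignment satisfies every clause.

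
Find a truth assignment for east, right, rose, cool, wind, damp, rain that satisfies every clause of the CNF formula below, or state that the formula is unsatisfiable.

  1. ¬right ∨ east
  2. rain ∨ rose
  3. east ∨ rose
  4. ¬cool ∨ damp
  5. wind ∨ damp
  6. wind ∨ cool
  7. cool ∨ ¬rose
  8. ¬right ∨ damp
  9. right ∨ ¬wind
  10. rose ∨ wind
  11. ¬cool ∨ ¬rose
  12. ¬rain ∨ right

Branch on right: set right = True.
Unit clause (east) forces east = True.
Unit clause (damp) forces damp = True.
Branch on rain: set rain = True.
Branch on wind: set wind = True.
Branch on cool: set cool = True.
Unit clause (¬rose) forces rose = False.
All clauses are satisfied.

east: True, right: True, rose: False, cool: True, wind: True, damp: True, rain: True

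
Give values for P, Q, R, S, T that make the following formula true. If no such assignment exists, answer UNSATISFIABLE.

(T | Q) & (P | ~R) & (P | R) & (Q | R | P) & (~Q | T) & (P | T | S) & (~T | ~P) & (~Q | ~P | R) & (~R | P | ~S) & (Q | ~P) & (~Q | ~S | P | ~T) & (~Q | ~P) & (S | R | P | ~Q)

Try T = 1.
Unit clause (~P) forces P = 0.
Unit clause (~R) forces R = 0.
Now (R) is unsatisfied and unit — conflict.
Undo T and try T = 0.
Unit clause (Q) forces Q = 1.
Now (~Q) is unsatisfied and unit — conflict.
Neither T = 1 nor T = 0 works.

UNSATISFIABLE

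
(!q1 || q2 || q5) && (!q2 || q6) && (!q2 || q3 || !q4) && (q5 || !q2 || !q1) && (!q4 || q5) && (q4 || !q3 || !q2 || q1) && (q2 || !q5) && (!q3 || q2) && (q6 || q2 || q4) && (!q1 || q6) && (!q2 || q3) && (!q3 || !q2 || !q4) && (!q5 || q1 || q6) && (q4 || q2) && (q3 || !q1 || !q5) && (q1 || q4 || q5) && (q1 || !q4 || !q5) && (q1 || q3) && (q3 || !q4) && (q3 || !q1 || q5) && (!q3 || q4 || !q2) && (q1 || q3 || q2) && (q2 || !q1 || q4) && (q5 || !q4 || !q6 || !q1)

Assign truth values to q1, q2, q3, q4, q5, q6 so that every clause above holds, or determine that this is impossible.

UNSATISFIABLE

Branch on q2: set q2 = false.
(!q5) alone gives q5 = false.
(!q1) alone gives q1 = false.
(!q4) alone gives q4 = false.
That conflicts with the unit clause (q4).
So q2 must be the other value — set q2 = true.
(q6) alone gives q6 = true.
(q3) alone gives q3 = true.
(!q4) alone gives q4 = false.
That conflicts with the unit clause (q4).
Both values of q2 lead to a conflict.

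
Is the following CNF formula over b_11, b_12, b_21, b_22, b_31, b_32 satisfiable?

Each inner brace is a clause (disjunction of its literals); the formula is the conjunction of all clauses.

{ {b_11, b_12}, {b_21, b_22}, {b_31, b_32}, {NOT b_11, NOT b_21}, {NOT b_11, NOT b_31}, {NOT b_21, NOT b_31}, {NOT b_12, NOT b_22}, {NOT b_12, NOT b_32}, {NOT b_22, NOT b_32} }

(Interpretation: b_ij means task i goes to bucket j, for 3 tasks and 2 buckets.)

Suppose b_11 = true.
The clause (NOT b_21) is unit, so b_21 = false.
The clause (b_22) is unit, so b_22 = true.
The clause (NOT b_31) is unit, so b_31 = false.
The clause (b_32) is unit, so b_32 = true.
But (NOT b_32) is also a unit clause — contradiction.
That branch fails; take b_11 = false instead.
The clause (b_12) is unit, so b_12 = true.
The clause (NOT b_22) is unit, so b_22 = false.
The clause (b_21) is unit, so b_21 = true.
The clause (NOT b_31) is unit, so b_31 = false.
The clause (b_32) is unit, so b_32 = true.
But (NOT b_32) is also a unit clause — contradiction.
Either choice for b_11 ends in contradiction.
No assignment satisfies every clause.

Unsatisfiable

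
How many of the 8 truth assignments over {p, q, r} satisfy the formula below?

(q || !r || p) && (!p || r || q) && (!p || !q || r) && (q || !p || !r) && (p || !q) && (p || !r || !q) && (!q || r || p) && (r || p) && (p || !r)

1

There are 2^3 = 8 truth assignments over (p, q, r).
Check each against the 9 clauses (columns in the order p, q, r):
  F F F  ✗ fails (r || p)
  F F T  ✗ fails (q || !r || p)
  F T F  ✗ fails (p || !q)
  F T T  ✗ fails (p || !q)
  T F F  ✗ fails (!p || r || q)
  T F T  ✗ fails (q || !p || !r)
  T T F  ✗ fails (!p || !q || r)
  T T T  ✓ satisfies all
1 of the 8 rows is a model.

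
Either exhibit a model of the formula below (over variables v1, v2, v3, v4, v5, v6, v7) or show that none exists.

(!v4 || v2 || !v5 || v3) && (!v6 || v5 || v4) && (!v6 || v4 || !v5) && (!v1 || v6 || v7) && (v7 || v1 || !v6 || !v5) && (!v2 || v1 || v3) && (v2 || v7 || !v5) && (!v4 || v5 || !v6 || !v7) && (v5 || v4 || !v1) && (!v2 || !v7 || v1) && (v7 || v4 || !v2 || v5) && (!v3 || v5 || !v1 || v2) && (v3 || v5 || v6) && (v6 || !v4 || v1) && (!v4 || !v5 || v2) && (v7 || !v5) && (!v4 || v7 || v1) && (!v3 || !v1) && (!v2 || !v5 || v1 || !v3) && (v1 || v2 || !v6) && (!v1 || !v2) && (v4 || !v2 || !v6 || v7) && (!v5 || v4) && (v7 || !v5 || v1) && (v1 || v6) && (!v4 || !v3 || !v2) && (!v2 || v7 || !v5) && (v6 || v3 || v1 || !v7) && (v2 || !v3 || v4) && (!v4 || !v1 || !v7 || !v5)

Try v7 = false.
(!v5) alone gives v5 = false.
Try v6 = true.
(v4) alone gives v4 = true.
(v1) alone gives v1 = true.
(!v3) alone gives v3 = false.
(!v2) alone gives v2 = false.
Every clause now holds.

v1 ↦ true, v2 ↦ false, v3 ↦ false, v4 ↦ true, v5 ↦ false, v6 ↦ true, v7 ↦ false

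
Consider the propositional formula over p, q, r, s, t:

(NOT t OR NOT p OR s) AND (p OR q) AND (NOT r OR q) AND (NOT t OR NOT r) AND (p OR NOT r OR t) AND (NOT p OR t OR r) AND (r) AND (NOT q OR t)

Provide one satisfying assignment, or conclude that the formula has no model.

From the singleton clause (r), r = true.
From the singleton clause (q), q = true.
From the singleton clause (NOT t), t = false.
Now (t) is unsatisfied and unit — conflict.

UNSATISFIABLE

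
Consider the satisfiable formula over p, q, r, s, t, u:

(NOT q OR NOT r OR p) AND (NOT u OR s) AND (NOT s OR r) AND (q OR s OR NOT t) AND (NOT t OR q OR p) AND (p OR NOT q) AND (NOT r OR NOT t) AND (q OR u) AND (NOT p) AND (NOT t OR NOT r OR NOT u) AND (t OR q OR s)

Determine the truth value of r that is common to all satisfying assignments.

True

Suppose r = false.
From the singleton clause (NOT s), s = false.
From the singleton clause (NOT u), u = false.
From the singleton clause (q), q = true.
From the singleton clause (p), p = true.
That conflicts with the unit clause (NOT p).
So every satisfying assignment has r = True.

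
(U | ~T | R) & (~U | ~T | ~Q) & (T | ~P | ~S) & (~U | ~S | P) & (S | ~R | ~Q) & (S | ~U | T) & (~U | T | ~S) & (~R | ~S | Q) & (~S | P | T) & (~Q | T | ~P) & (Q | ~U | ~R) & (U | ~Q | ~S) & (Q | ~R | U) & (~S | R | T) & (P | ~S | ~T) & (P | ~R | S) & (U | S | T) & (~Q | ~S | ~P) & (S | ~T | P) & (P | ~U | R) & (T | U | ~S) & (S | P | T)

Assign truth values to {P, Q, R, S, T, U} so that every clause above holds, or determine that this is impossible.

Try U = 1.
Try T = 1.
Unit clause (~Q) forces Q = 0.
Unit clause (~R) forces R = 0.
Unit clause (P) forces P = 1.
No clause remains; S is free.

P: 1,  Q: 0,  R: 0,  S: 1,  T: 1,  U: 1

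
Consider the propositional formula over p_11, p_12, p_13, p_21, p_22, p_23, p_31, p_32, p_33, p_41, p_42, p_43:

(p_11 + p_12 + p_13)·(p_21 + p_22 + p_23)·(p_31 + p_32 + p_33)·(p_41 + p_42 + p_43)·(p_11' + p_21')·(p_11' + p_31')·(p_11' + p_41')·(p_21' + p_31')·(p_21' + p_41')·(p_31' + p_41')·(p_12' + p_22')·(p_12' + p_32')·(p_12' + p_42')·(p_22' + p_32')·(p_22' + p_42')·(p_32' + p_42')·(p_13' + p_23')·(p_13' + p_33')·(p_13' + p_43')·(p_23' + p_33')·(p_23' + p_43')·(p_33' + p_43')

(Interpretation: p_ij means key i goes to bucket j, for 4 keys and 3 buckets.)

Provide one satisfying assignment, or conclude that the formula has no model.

UNSATISFIABLE

Suppose p_11 = 0.
Suppose p_12 = 1.
(p_22') alone gives p_22 = 0.
(p_32') alone gives p_32 = 0.
(p_42') alone gives p_42 = 0.
Suppose p_21 = 1.
(p_31') alone gives p_31 = 0.
(p_33) alone gives p_33 = 1.
(p_41') alone gives p_41 = 0.
(p_43) alone gives p_43 = 1.
But (p_43') is also a unit clause — contradiction.
Undo p_21 and try p_21 = 0.
(p_23) alone gives p_23 = 1.
(p_13') alone gives p_13 = 0.
(p_33') alone gives p_33 = 0.
(p_31) alone gives p_31 = 1.
(p_41') alone gives p_41 = 0.
(p_43) alone gives p_43 = 1.
But (p_43') is also a unit clause — contradiction.
Neither p_21 = 1 nor p_21 = 0 works.
Undo p_12 and try p_12 = 0.
(p_13) alone gives p_13 = 1.
(p_23') alone gives p_23 = 0.
(p_33') alone gives p_33 = 0.
(p_43') alone gives p_43 = 0.
Suppose p_21 = 1.
(p_31') alone gives p_31 = 0.
(p_32) alone gives p_32 = 1.
(p_41') alone gives p_41 = 0.
(p_42) alone gives p_42 = 1.
But (p_42') is also a unit clause — contradiction.
Undo p_21 and try p_21 = 0.
(p_22) alone gives p_22 = 1.
(p_32') alone gives p_32 = 0.
(p_31) alone gives p_31 = 1.
(p_41') alone gives p_41 = 0.
(p_42) alone gives p_42 = 1.
But (p_42') is also a unit clause — contradiction.
Neither p_21 = 1 nor p_21 = 0 works.
Neither p_12 = 1 nor p_12 = 0 works.
Undo p_11 and try p_11 = 1.
(p_21') alone gives p_21 = 0.
(p_31') alone gives p_31 = 0.
(p_41') alone gives p_41 = 0.
Suppose p_22 = 1.
(p_12') alone gives p_12 = 0.
(p_32') alone gives p_32 = 0.
(p_33) alone gives p_33 = 1.
(p_42') alone gives p_42 = 0.
(p_43) alone gives p_43 = 1.
But (p_43') is also a unit clause — contradiction.
Undo p_22 and try p_22 = 0.
(p_23) alone gives p_23 = 1.
(p_13') alone gives p_13 = 0.
(p_33') alone gives p_33 = 0.
(p_32) alone gives p_32 = 1.
(p_12') alone gives p_12 = 0.
(p_42') alone gives p_42 = 0.
(p_43) alone gives p_43 = 1.
But (p_43') is also a unit clause — contradiction.
Neither p_22 = 1 nor p_22 = 0 works.
Neither p_11 = 1 nor p_11 = 0 works.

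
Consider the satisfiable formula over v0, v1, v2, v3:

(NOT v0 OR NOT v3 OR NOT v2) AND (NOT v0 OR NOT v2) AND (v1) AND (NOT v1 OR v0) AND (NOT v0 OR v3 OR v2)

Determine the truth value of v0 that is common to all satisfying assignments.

Suppose v0 = false.
From the singleton clause (v1), v1 = true.
Now (NOT v1) is unsatisfied and unit — conflict.
So every satisfying assignment has v0 = True.

True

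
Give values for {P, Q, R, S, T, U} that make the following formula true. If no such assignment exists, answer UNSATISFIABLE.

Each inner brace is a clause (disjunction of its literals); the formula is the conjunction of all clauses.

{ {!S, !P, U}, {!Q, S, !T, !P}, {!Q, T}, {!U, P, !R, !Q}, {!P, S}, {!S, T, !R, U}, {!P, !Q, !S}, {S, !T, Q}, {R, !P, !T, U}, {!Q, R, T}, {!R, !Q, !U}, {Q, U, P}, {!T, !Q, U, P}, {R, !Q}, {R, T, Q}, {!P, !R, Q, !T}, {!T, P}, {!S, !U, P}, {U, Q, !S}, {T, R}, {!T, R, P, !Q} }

P=false, Q=false, R=true, S=false, T=false, U=true

Case Q = false:
Case P = false:
From the singleton clause (U), U = true.
From the singleton clause (!T), T = false.
From the singleton clause (R), R = true.
From the singleton clause (!S), S = false.
Every clause now holds.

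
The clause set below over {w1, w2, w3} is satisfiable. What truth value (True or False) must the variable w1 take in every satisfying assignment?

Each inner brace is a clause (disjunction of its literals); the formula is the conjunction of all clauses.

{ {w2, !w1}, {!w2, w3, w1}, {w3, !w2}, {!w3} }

Suppose w1 = true.
From the singleton clause (w2), w2 = true.
From the singleton clause (w3), w3 = true.
But (!w3) is also a unit clause — contradiction.
So every satisfying assignment has w1 = False.

False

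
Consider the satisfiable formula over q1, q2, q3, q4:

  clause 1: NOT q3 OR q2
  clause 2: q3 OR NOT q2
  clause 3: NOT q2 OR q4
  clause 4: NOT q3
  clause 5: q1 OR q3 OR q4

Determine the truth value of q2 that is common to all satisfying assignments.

False

Suppose q2 = true.
The clause (q3) is unit, so q3 = true.
But (NOT q3) is also a unit clause — contradiction.
So every satisfying assignment has q2 = False.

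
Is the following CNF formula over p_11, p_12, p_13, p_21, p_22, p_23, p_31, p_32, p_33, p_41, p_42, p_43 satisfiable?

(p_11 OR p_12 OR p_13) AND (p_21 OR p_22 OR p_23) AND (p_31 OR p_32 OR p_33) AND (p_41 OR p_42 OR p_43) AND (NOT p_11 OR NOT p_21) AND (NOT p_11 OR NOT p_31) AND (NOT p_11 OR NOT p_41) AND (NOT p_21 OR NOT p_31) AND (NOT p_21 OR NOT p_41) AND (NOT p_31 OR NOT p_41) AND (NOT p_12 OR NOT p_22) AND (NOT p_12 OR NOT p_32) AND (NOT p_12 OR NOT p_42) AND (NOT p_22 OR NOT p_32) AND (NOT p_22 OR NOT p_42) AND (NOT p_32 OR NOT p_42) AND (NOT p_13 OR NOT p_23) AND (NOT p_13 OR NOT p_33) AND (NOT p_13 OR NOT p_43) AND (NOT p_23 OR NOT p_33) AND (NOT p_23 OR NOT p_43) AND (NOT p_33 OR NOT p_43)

Suppose p_11 = false.
Suppose p_12 = true.
The clause (NOT p_22) is unit, so p_22 = false.
The clause (NOT p_32) is unit, so p_32 = false.
The clause (NOT p_42) is unit, so p_42 = false.
Suppose p_21 = true.
The clause (NOT p_31) is unit, so p_31 = false.
The clause (p_33) is unit, so p_33 = true.
The clause (NOT p_41) is unit, so p_41 = false.
The clause (p_43) is unit, so p_43 = true.
But (NOT p_43) is also a unit clause — contradiction.
That branch fails; take p_21 = false instead.
The clause (p_23) is unit, so p_23 = true.
The clause (NOT p_13) is unit, so p_13 = false.
The clause (NOT p_33) is unit, so p_33 = false.
The clause (p_31) is unit, so p_31 = true.
The clause (NOT p_41) is unit, so p_41 = false.
The clause (p_43) is unit, so p_43 = true.
But (NOT p_43) is also a unit clause — contradiction.
Neither p_21 = true nor p_21 = false works.
That branch fails; take p_12 = false instead.
The clause (p_13) is unit, so p_13 = true.
The clause (NOT p_23) is unit, so p_23 = false.
The clause (NOT p_33) is unit, so p_33 = false.
The clause (NOT p_43) is unit, so p_43 = false.
Suppose p_21 = true.
The clause (NOT p_31) is unit, so p_31 = false.
The clause (p_32) is unit, so p_32 = true.
The clause (NOT p_41) is unit, so p_41 = false.
The clause (p_42) is unit, so p_42 = true.
But (NOT p_42) is also a unit clause — contradiction.
That branch fails; take p_21 = false instead.
The clause (p_22) is unit, so p_22 = true.
The clause (NOT p_32) is unit, so p_32 = false.
The clause (p_31) is unit, so p_31 = true.
The clause (NOT p_41) is unit, so p_41 = false.
The clause (p_42) is unit, so p_42 = true.
But (NOT p_42) is also a unit clause — contradiction.
Neither p_21 = true nor p_21 = false works.
Neither p_12 = true nor p_12 = false works.
That branch fails; take p_11 = true instead.
The clause (NOT p_21) is unit, so p_21 = false.
The clause (NOT p_31) is unit, so p_31 = false.
The clause (NOT p_41) is unit, so p_41 = false.
Suppose p_22 = true.
The clause (NOT p_12) is unit, so p_12 = false.
The clause (NOT p_32) is unit, so p_32 = false.
The clause (p_33) is unit, so p_33 = true.
The clause (NOT p_42) is unit, so p_42 = false.
The clause (p_43) is unit, so p_43 = true.
But (NOT p_43) is also a unit clause — contradiction.
That branch fails; take p_22 = false instead.
The clause (p_23) is unit, so p_23 = true.
The clause (NOT p_13) is unit, so p_13 = false.
The clause (NOT p_33) is unit, so p_33 = false.
The clause (p_32) is unit, so p_32 = true.
The clause (NOT p_12) is unit, so p_12 = false.
The clause (NOT p_42) is unit, so p_42 = false.
The clause (p_43) is unit, so p_43 = true.
But (NOT p_43) is also a unit clause — contradiction.
Neither p_22 = true nor p_22 = false works.
Neither p_11 = true nor p_11 = false works.
No assignment satisfies every clause.

No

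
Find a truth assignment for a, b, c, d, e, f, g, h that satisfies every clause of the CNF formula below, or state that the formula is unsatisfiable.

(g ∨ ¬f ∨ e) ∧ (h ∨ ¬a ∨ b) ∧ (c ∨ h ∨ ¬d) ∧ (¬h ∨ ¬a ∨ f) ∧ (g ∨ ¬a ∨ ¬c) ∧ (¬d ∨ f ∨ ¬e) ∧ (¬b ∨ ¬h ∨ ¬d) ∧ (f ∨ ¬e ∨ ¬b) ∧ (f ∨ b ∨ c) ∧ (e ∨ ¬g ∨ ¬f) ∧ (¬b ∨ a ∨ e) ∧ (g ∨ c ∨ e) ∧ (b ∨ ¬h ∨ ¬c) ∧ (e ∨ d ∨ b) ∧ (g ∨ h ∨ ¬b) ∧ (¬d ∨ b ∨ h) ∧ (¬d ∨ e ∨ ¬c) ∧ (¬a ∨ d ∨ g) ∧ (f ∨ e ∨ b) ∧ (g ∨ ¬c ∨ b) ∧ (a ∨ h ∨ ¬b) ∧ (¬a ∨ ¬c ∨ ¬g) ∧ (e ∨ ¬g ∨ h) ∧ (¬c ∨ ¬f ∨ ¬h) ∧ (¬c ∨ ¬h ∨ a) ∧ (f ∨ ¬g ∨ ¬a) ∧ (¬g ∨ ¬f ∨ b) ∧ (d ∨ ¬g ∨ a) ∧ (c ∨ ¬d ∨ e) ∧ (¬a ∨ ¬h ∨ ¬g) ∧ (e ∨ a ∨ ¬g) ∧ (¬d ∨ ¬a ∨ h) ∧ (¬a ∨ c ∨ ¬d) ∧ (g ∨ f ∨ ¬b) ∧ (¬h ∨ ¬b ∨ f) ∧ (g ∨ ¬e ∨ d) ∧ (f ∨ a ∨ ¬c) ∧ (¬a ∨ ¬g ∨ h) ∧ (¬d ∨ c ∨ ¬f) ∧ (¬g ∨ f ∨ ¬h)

UNSATISFIABLE

Branch on g: set g = True.
Branch on e: set e = True.
Branch on d: set d = False.
The clause (a) is unit, so a = True.
The clause (¬c) is unit, so c = False.
The clause (f) is unit, so f = True.
The clause (b) is unit, so b = True.
The clause (¬h) is unit, so h = False.
Now (h) is unsatisfied and unit — conflict.
Backtrack on d: now try d = True.
The clause (f) is unit, so f = True.
The clause (b) is unit, so b = True.
The clause (¬h) is unit, so h = False.
The clause (c) is unit, so c = True.
The clause (a) is unit, so a = True.
Now (¬a) is unsatisfied and unit — conflict.
Both values of d lead to a conflict.
Backtrack on e: now try e = False.
The clause (¬f) is unit, so f = False.
The clause (b) is unit, so b = True.
The clause (a) is unit, so a = True.
Now (¬a) is unsatisfied and unit — conflict.
Both values of e lead to a conflict.
Backtrack on g: now try g = False.
Branch on f: set f = False.
The clause (¬b) is unit, so b = False.
The clause (c) is unit, so c = True.
Now (¬c) is unsatisfied and unit — conflict.
Backtrack on f: now try f = True.
The clause (e) is unit, so e = True.
The clause (d) is unit, so d = True.
The clause (c) is unit, so c = True.
The clause (¬a) is unit, so a = False.
The clause (b) is unit, so b = True.
The clause (¬h) is unit, so h = False.
Now (h) is unsatisfied and unit — conflict.
Both values of f lead to a conflict.
Both values of g lead to a conflict.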